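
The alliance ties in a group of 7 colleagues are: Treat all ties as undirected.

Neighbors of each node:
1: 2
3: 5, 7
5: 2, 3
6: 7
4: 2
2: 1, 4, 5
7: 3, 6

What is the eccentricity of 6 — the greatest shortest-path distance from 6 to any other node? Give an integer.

Distances from 6: 1:5, 2:4, 3:2, 4:5, 5:3, 7:1.
The largest is 5 (to 1 and 4), so the eccentricity of 6 is 5.

5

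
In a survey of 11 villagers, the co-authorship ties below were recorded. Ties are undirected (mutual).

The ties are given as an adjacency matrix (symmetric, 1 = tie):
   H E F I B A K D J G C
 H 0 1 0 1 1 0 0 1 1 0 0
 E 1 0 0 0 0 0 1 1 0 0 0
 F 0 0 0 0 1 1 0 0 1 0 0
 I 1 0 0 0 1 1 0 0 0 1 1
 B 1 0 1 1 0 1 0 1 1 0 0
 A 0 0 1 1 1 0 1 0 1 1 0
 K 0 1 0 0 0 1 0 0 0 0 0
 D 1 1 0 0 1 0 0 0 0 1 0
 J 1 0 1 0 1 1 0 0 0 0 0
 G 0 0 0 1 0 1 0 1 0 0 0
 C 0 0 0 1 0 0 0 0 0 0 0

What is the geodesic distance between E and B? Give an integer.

One shortest route is E – H – B, which uses 2 edges, and E and B are not directly tied, so nothing shorter exists. So d(E,B) = 2.

2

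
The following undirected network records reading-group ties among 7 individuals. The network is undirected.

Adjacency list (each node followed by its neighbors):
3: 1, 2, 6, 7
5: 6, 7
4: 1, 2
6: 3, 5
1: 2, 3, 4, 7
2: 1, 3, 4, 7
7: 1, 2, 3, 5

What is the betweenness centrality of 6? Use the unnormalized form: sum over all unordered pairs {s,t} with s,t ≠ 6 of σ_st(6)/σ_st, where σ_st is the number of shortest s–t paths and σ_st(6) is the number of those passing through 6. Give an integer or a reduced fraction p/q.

1/2

Pairs whose geodesics pass through 6 — 5–3: 1/2.
All other pairs contribute 0.
Summing the contributions gives betweenness(6) = 1/2.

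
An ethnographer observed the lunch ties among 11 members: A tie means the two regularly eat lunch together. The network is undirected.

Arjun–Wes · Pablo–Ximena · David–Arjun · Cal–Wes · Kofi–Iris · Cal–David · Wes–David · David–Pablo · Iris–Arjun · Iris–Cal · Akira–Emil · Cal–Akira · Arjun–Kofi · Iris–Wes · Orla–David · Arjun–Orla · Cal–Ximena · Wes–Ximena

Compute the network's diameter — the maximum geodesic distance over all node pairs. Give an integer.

Eccentricity of each node (its greatest distance to any other): Akira:3, Arjun:4, Cal:2, David:3, Emil:4, Iris:3, Kofi:4, Orla:4, Pablo:4, Wes:3, Ximena:3.
The maximum eccentricity is 4, realized for instance by the pair Orla–Emil via Orla – David – Cal – Akira – Emil. So the diameter is 4.

4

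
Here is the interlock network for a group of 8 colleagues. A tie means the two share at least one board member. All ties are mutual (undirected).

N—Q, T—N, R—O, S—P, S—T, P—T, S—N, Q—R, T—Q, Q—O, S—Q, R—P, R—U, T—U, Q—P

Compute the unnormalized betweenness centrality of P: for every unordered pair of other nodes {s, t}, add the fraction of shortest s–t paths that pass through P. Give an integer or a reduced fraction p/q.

Pairs whose geodesics pass through P — R–T: 1/3; R–S: 1/2.
All other pairs contribute 0.
Summing the contributions gives betweenness(P) = 5/6.

5/6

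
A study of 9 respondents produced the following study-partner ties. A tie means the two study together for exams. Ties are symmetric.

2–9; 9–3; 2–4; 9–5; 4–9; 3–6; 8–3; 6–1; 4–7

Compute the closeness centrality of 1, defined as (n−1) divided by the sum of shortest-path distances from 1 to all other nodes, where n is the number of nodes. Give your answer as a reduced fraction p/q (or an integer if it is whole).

4/13

Distances from 1: 2:4, 3:2, 4:4, 5:4, 6:1, 7:5, 8:3, 9:3. Sum = 26.
n = 9, so closeness = 8/26 = 4/13.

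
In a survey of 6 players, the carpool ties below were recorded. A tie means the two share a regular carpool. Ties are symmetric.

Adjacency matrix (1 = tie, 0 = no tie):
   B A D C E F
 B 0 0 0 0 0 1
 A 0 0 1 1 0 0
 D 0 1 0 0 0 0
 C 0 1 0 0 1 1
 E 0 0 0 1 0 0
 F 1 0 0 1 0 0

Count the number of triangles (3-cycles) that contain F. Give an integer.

F's neighbors are B and C, but none of them are tied to each other, so no triangle contains F.

0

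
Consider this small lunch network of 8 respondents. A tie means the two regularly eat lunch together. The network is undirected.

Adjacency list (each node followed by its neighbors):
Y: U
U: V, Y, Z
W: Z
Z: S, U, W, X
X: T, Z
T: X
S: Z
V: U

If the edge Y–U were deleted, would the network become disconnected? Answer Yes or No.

Yes

Without the Y–U edge there is no alternate route between Y and U, so the network disconnects. It is a bridge.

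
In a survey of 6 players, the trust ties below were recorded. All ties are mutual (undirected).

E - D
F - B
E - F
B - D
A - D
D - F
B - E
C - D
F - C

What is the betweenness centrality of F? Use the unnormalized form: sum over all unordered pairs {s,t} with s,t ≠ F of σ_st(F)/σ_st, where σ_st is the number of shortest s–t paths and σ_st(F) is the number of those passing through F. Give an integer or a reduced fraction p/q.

1

Pairs whose geodesics pass through F — B–C: 1/2; E–C: 1/2.
All other pairs contribute 0.
Summing the contributions gives betweenness(F) = 1.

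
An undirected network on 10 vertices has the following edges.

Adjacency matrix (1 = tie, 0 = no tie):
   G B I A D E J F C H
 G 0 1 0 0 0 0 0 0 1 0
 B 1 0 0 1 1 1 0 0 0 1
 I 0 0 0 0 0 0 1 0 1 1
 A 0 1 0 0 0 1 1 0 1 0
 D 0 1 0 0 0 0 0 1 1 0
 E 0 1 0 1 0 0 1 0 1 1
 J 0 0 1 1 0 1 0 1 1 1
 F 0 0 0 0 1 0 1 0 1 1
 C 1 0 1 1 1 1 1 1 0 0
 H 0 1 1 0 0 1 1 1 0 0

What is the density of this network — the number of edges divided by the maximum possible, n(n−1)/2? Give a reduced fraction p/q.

22/45

There are 22 edges and 10 nodes, so the maximum possible is C(10,2) = 45.
Density = 22/45.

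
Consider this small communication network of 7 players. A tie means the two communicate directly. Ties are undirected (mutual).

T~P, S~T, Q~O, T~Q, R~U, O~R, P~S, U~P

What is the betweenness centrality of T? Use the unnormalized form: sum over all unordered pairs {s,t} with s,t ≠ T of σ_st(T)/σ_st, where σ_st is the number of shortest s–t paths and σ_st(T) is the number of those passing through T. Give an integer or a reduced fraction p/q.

Pairs whose geodesics pass through T — Q–U: 1/2; Q–P: 1; Q–S: 1; O–P: 1/2; O–S: 1.
All other pairs contribute 0.
Summing the contributions gives betweenness(T) = 4.

4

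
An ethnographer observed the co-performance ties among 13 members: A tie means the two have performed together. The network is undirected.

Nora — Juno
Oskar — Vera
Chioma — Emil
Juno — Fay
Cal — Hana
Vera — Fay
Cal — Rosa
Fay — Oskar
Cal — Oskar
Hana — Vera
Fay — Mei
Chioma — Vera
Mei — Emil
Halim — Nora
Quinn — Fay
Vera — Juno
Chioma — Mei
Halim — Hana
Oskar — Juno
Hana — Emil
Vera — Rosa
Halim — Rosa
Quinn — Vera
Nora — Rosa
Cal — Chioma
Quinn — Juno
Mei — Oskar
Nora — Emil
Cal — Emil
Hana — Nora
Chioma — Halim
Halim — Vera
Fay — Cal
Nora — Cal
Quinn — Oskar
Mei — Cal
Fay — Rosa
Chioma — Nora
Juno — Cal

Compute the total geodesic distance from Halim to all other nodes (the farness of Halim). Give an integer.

Distances from Halim: Cal:2, Chioma:1, Emil:2, Fay:2, Hana:1, Juno:2, Mei:2, Nora:1, Oskar:2, Quinn:2, Rosa:1, Vera:1.
Sum = 2 + 1 + 2 + 2 + 1 + 2 + 2 + 1 + 2 + 2 + 1 + 1 = 19.

19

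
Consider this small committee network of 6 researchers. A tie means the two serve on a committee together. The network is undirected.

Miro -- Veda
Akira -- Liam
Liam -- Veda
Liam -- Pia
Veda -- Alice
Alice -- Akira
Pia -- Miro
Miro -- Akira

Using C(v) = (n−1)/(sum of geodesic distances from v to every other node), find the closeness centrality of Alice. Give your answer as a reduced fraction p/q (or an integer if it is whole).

Distances from Alice: Akira:1, Liam:2, Miro:2, Pia:3, Veda:1. Sum = 9.
n = 6, so closeness = 5/9.

5/9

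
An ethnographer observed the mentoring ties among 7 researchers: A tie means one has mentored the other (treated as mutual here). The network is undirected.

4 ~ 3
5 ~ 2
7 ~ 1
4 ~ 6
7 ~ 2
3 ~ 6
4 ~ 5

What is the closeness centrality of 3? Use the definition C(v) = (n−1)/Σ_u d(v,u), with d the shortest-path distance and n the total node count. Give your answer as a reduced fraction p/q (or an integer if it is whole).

Distances from 3: 1:5, 2:3, 4:1, 5:2, 6:1, 7:4. Sum = 16.
n = 7, so closeness = 6/16 = 3/8.

3/8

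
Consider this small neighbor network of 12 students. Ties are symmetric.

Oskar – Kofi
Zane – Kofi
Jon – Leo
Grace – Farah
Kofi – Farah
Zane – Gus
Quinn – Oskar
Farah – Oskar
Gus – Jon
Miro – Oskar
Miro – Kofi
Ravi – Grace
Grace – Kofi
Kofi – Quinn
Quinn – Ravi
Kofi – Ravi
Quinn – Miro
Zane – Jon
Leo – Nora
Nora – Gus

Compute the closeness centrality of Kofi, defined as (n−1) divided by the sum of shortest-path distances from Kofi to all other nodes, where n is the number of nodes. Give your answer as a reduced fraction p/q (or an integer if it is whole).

11/17

Distances from Kofi: Farah:1, Grace:1, Gus:2, Jon:2, Leo:3, Miro:1, Nora:3, Oskar:1, Quinn:1, Ravi:1, Zane:1. Sum = 17.
n = 12, so closeness = 11/17.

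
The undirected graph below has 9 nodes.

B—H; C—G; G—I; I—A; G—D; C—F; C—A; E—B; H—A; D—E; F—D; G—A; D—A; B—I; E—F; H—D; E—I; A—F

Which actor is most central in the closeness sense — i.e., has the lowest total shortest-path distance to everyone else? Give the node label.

Farness (sum of distances to all others) for each node — A:10, B:14, C:14, D:11, E:12, F:12, G:12, H:13, I:12.
The smallest farness is 10, for A, so A has the highest closeness.

A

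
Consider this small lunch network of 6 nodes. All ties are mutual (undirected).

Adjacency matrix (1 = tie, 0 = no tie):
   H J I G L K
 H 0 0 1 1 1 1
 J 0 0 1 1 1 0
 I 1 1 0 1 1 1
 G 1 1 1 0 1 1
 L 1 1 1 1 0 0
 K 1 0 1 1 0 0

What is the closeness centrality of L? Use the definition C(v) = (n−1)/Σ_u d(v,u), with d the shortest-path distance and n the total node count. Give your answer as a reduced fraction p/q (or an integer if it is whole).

5/6

Distances from L: G:1, H:1, I:1, J:1, K:2. Sum = 6.
n = 6, so closeness = 5/6.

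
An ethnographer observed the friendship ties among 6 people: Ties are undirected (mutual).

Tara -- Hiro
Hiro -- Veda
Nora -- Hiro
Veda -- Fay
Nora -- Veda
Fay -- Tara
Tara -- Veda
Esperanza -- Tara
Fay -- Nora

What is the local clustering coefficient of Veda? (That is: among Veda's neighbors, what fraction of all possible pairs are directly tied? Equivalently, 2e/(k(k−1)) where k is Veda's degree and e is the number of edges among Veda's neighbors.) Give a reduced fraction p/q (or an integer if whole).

2/3

Veda's neighbors: Fay, Hiro, Nora, and Tara (k = 4).
Possible neighbor pairs: C(4,2) = 6. Edges among them: Fay–Nora, Fay–Tara, Hiro–Nora, Hiro–Tara → e = 4.
Clustering(Veda) = 4/6 = 2/3.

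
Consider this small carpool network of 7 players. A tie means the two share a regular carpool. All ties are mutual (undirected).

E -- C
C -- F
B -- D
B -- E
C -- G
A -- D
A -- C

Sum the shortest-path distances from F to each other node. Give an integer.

Distances from F: A:2, B:3, C:1, D:3, E:2, G:2.
Sum = 2 + 3 + 1 + 3 + 2 + 2 = 13.

13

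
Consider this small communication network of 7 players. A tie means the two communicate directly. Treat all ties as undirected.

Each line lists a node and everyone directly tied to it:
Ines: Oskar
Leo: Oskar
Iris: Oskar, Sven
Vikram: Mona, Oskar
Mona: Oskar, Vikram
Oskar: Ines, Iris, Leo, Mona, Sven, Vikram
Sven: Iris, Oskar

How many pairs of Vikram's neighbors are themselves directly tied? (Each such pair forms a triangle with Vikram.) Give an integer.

Vikram's neighbors: Mona and Oskar.
Neighbor pairs that are themselves tied: Vikram–Mona–Oskar. Each forms one triangle with Vikram, for 1 in total.

1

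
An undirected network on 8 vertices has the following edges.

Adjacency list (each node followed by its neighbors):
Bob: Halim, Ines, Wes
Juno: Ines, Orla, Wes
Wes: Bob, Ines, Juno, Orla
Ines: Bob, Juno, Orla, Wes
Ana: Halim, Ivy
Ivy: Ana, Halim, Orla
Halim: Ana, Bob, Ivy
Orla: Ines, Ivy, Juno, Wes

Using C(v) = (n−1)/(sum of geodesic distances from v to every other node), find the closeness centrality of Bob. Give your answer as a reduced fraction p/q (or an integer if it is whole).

7/11

Distances from Bob: Ana:2, Halim:1, Ines:1, Ivy:2, Juno:2, Orla:2, Wes:1. Sum = 11.
n = 8, so closeness = 7/11.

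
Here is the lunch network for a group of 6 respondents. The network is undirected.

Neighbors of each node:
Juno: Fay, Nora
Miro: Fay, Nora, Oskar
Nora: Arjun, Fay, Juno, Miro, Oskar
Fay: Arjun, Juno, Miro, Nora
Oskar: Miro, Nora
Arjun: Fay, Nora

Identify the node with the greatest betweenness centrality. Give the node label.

Nora

Unnormalized betweenness of each node: Arjun:0, Fay:3/2, Juno:0, Miro:1/2, Nora:4, Oskar:0.
Nora has the largest value, 4, making it the main broker — the node through which the most shortest paths run.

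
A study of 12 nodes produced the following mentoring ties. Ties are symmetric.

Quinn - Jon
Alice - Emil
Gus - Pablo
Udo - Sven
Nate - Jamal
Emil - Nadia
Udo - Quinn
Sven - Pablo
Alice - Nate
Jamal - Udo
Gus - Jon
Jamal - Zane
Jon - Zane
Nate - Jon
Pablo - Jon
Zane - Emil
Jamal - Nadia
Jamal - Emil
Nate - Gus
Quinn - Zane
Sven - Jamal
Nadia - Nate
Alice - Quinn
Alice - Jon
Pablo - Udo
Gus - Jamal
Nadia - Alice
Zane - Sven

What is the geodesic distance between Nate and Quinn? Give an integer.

2

One shortest route is Nate – Alice – Quinn, which uses 2 edges, and Nate and Quinn are not directly tied, so nothing shorter exists. So d(Nate,Quinn) = 2.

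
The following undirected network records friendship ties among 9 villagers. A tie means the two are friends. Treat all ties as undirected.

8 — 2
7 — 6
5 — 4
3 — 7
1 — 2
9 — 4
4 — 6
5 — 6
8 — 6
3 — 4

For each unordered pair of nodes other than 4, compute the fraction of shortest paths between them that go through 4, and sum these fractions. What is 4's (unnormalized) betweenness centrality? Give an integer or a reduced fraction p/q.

Pairs whose geodesics pass through 4 — 5–3: 1; 5–9: 1; 3–8: 1/2; 3–2: 1/2; 3–6: 1/2; 3–9: 1; 3–1: 1/2; 8–9: 1; 2–9: 1; 6–9: 1; 9–1: 1; 9–7: 2/2.
All other pairs contribute 0.
Summing the contributions gives betweenness(4) = 10.

10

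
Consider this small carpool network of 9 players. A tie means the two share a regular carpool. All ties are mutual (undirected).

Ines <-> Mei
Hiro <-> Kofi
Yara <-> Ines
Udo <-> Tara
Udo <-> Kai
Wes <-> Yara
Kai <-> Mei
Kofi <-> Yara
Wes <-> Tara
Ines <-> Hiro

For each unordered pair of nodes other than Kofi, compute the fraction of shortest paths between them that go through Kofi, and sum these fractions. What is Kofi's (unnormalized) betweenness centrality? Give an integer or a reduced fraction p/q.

Pairs whose geodesics pass through Kofi — Hiro–Tara: 1/2; Hiro–Wes: 1/2; Hiro–Yara: 1/2.
All other pairs contribute 0.
Summing the contributions gives betweenness(Kofi) = 3/2.

3/2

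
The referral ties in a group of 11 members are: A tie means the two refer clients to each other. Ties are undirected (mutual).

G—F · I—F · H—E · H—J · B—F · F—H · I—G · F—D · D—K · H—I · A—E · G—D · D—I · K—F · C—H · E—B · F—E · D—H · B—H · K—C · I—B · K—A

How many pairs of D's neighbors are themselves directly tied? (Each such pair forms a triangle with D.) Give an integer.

D's neighbors: F, G, H, I, and K.
Neighbor pairs that are themselves tied: D–F–G; D–F–H; D–F–I; D–F–K; D–G–I; D–H–I. Each forms one triangle with D, for 6 in total.

6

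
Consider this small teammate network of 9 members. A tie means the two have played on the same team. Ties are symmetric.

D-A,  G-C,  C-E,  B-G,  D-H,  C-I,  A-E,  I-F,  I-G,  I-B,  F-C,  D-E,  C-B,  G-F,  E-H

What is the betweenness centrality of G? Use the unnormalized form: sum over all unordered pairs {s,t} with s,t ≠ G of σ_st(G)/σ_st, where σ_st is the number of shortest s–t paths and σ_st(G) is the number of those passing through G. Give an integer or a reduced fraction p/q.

1/3

Pairs whose geodesics pass through G — B–F: 1/3.
All other pairs contribute 0.
Summing the contributions gives betweenness(G) = 1/3.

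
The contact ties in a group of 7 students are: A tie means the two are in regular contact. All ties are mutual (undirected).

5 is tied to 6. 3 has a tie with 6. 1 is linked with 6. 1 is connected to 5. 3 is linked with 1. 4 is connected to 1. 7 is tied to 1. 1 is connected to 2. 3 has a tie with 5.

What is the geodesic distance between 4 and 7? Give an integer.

2

One shortest route is 4 – 1 – 7, which uses 2 edges, and 4 and 7 are not directly tied, so nothing shorter exists. So d(4,7) = 2.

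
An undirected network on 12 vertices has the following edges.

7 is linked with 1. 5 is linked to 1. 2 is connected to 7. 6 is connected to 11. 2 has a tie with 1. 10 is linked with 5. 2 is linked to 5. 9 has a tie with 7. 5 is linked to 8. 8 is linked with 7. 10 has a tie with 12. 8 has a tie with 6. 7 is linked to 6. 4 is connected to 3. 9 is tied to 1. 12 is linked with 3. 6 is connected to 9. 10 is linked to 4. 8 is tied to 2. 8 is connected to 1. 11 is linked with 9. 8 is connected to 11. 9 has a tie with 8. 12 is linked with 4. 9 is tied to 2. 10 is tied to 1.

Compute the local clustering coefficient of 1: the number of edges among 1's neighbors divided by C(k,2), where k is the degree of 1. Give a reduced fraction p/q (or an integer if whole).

3/5

1's neighbors: 2, 5, 7, 8, 9, and 10 (k = 6).
Possible neighbor pairs: C(6,2) = 15. Edges among them: 2–5, 2–7, 2–8, 2–9, 5–8, 5–10, 7–8, 7–9, 8–9 → e = 9.
Clustering(1) = 9/15 = 3/5.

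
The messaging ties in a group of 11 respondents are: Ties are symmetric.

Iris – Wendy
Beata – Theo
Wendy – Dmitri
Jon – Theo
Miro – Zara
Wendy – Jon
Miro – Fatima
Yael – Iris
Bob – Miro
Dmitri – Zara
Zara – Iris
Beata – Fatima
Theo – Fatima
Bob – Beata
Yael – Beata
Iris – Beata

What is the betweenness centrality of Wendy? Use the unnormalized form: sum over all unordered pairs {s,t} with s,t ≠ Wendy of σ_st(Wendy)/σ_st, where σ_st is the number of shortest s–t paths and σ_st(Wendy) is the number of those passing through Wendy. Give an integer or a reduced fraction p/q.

Pairs whose geodesics pass through Wendy — Zara–Jon: 2/2; Dmitri–Jon: 1; Dmitri–Theo: 1; Dmitri–Beata: 1/2; Dmitri–Yael: 1/2; Dmitri–Iris: 1/2; Jon–Yael: 1/2; Jon–Iris: 1.
All other pairs contribute 0.
Summing the contributions gives betweenness(Wendy) = 6.

6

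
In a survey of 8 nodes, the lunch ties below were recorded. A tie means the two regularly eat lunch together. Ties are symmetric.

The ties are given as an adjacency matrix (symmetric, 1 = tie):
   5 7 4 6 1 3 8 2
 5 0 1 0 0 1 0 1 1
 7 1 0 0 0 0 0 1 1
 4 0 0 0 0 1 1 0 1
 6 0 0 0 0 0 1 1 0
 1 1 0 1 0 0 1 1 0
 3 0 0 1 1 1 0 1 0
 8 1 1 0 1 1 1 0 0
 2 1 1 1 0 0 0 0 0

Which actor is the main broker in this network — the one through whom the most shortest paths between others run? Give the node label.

Unnormalized betweenness of each node: 1:3/2, 2:3/2, 3:7/3, 4:11/6, 5:11/6, 6:0, 7:5/6, 8:31/6.
8 has the largest value, 31/6, making it the main broker — the node through which the most shortest paths run.

8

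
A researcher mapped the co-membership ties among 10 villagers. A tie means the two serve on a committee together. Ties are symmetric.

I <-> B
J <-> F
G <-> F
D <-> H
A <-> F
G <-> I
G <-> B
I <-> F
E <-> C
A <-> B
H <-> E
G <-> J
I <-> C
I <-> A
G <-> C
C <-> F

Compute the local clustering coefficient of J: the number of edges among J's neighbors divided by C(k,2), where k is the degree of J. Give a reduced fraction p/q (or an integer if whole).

1

J's neighbors: F and G (k = 2).
Possible neighbor pairs: C(2,2) = 1. Edges among them: F–G → e = 1.
Clustering(J) = 1/1.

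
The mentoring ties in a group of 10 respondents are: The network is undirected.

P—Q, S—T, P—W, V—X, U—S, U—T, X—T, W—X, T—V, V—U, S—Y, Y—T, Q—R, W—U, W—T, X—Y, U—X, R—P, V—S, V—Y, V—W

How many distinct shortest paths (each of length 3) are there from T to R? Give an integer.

The shortest distance is 3, and the only length-3 path is T–W–P–R. So there is exactly 1 shortest path.

1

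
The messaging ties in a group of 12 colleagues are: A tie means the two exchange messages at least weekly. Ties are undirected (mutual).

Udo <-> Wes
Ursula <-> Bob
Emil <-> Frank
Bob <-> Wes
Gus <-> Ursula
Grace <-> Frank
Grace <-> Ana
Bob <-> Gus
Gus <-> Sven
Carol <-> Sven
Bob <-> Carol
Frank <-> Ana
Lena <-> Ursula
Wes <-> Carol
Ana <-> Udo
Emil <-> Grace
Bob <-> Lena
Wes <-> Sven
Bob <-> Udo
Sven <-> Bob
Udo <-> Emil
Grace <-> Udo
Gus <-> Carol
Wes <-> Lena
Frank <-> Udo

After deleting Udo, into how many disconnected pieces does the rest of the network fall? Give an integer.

Without Udo, the remaining ties split the others into: {Bob, Carol, Gus, Lena, Sven, Ursula, Wes}; {Ana, Emil, Frank, Grace}.
That's 2 separate components.

2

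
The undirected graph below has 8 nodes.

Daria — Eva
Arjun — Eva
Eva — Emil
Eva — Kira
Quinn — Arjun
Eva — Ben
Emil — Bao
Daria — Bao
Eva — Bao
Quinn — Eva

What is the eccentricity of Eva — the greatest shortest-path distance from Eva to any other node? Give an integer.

1

Distances from Eva: Arjun:1, Bao:1, Ben:1, Daria:1, Emil:1, Kira:1, Quinn:1.
The largest is 1 (to Arjun, Kira, Ben, Bao, Daria, Quinn, and Emil), so the eccentricity of Eva is 1.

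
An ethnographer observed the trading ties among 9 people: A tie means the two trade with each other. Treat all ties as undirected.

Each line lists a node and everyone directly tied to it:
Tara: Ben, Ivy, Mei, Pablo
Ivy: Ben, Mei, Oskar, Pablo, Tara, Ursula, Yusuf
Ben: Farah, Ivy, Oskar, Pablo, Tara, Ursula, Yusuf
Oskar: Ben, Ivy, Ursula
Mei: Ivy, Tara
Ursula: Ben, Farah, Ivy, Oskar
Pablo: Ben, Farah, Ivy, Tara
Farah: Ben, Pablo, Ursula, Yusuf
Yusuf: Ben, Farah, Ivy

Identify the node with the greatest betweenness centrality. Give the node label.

Ivy

Unnormalized betweenness of each node: Ben:61/12, Farah:1, Ivy:49/6, Mei:0, Oskar:0, Pablo:13/12, Tara:4/3, Ursula:11/12, Yusuf:5/12.
Ivy has the largest value, 49/6, making it the main broker — the node through which the most shortest paths run.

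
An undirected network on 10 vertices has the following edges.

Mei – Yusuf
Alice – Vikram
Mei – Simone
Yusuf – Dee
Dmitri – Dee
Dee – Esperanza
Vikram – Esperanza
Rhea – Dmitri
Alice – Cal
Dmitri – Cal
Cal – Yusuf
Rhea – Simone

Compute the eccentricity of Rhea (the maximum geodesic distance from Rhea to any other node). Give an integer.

Distances from Rhea: Alice:3, Cal:2, Dee:2, Dmitri:1, Esperanza:3, Mei:2, Simone:1, Vikram:4, Yusuf:3.
The largest is 4 (to Vikram), so the eccentricity of Rhea is 4.

4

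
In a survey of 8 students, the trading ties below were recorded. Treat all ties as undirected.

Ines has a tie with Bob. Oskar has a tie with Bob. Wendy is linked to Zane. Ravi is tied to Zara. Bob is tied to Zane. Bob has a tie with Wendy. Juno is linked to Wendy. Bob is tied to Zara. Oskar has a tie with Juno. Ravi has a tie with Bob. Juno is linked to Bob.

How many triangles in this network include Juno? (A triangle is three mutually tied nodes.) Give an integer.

Juno's neighbors: Bob, Oskar, and Wendy.
Neighbor pairs that are themselves tied: Juno–Bob–Oskar; Juno–Bob–Wendy. Each forms one triangle with Juno, for 2 in total.

2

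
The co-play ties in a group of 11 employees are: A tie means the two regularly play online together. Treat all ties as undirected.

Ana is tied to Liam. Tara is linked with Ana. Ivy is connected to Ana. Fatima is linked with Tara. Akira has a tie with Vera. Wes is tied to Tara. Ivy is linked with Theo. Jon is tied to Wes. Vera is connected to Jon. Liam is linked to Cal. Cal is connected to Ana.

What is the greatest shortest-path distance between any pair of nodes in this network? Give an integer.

7

Eccentricity of each node (its greatest distance to any other): Akira:7, Ana:5, Cal:6, Fatima:5, Ivy:6, Jon:5, Liam:6, Tara:4, Theo:7, Vera:6, Wes:4.
The maximum eccentricity is 7, realized for instance by the pair Theo–Akira via Theo – Ivy – Ana – Tara – Wes – Jon – Vera – Akira. So the diameter is 7.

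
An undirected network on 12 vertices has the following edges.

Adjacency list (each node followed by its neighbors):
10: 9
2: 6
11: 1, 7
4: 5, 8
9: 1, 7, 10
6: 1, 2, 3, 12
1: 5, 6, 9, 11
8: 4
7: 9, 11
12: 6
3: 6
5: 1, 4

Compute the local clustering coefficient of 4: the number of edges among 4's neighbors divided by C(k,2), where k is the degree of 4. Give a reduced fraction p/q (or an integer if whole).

0

4's neighbors: 5 and 8 (k = 2).
Possible neighbor pairs: C(2,2) = 1. Edges among them: none → e = 0.
Clustering(4) = 0/1.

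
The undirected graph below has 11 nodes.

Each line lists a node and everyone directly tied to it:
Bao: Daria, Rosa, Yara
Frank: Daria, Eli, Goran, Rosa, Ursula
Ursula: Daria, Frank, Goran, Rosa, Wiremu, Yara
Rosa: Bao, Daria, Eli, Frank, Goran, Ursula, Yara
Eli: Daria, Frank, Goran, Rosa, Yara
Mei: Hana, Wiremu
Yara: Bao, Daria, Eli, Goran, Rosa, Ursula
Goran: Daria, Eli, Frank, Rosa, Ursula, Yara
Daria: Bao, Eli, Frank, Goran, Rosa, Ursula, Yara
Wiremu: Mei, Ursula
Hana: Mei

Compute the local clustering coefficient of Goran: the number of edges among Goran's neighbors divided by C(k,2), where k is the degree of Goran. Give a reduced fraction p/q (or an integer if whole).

13/15

Goran's neighbors: Daria, Eli, Frank, Rosa, Ursula, and Yara (k = 6).
Possible neighbor pairs: C(6,2) = 15. Edges among them: Daria–Eli, Daria–Frank, Daria–Rosa, Daria–Ursula, Daria–Yara, Eli–Frank, Eli–Rosa, Eli–Yara, Frank–Rosa, Frank–Ursula, Rosa–Ursula, Rosa–Yara, Ursula–Yara → e = 13.
Clustering(Goran) = 13/15.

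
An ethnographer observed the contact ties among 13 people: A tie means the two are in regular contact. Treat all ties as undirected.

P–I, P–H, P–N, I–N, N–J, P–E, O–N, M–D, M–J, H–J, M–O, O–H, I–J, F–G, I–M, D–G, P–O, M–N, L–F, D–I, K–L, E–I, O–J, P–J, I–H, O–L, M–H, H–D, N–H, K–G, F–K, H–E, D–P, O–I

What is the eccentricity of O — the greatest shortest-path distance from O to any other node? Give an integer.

3

Distances from O: D:2, E:2, F:2, G:3, H:1, I:1, J:1, K:2, L:1, M:1, N:1, P:1.
The largest is 3 (to G), so the eccentricity of O is 3.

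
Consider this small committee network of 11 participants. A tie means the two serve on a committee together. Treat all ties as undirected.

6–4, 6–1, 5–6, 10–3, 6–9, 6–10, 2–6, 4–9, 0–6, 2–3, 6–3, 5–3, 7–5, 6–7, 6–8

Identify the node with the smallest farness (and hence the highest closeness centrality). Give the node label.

Farness (sum of distances to all others) for each node — 0:19, 1:19, 2:18, 3:16, 4:18, 5:17, 6:10, 7:18, 8:19, 9:18, 10:18.
The smallest farness is 10, for 6, so 6 has the highest closeness.

6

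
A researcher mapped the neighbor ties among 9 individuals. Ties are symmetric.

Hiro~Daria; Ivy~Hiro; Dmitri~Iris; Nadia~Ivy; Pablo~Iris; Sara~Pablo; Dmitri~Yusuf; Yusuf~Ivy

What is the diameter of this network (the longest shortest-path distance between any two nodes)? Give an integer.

Eccentricity of each node (its greatest distance to any other): Daria:7, Dmitri:4, Hiro:6, Iris:5, Ivy:5, Nadia:6, Pablo:6, Sara:7, Yusuf:4.
The maximum eccentricity is 7, realized for instance by the pair Daria–Sara via Daria – Hiro – Ivy – Yusuf – Dmitri – Iris – Pablo – Sara. So the diameter is 7.

7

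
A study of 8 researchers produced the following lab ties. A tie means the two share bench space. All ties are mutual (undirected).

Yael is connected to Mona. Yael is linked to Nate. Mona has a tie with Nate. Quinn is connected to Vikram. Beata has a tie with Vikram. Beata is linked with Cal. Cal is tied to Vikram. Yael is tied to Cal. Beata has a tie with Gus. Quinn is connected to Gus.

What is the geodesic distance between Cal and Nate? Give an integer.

One shortest route is Cal – Yael – Nate, which uses 2 edges, and Cal and Nate are not directly tied, so nothing shorter exists. So d(Cal,Nate) = 2.

2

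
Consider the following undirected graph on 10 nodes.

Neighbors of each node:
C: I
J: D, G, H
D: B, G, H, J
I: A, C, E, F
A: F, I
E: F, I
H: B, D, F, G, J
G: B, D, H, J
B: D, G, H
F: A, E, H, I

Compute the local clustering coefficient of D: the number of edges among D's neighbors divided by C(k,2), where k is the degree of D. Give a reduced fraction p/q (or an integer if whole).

5/6

D's neighbors: B, G, H, and J (k = 4).
Possible neighbor pairs: C(4,2) = 6. Edges among them: B–G, B–H, G–H, G–J, H–J → e = 5.
Clustering(D) = 5/6.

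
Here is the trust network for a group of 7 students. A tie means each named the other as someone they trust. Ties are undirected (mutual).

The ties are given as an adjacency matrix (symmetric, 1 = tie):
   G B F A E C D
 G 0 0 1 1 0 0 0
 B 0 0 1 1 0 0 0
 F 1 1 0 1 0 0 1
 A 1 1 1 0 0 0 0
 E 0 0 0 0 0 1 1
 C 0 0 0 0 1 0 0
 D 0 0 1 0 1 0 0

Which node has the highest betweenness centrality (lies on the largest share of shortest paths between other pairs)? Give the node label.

Unnormalized betweenness of each node: A:1/2, B:0, C:0, D:8, E:5, F:19/2, G:0.
F has the largest value, 19/2, making it the main broker — the node through which the most shortest paths run.

F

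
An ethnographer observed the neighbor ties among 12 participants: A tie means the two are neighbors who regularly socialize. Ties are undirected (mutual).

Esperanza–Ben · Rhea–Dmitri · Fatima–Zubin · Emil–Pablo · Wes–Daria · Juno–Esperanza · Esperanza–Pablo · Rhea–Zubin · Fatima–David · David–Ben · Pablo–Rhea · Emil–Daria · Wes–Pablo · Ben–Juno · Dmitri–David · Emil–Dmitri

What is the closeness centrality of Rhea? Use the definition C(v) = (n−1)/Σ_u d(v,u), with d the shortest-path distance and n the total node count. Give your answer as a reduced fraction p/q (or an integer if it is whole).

Distances from Rhea: Ben:3, Daria:3, David:2, Dmitri:1, Emil:2, Esperanza:2, Fatima:2, Juno:3, Pablo:1, Wes:2, Zubin:1. Sum = 22.
n = 12, so closeness = 11/22 = 1/2.

1/2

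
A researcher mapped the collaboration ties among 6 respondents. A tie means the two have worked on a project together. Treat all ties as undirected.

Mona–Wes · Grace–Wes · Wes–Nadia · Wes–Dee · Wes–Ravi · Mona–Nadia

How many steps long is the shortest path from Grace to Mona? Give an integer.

One shortest route is Grace – Wes – Mona, which uses 2 edges, and Grace and Mona are not directly tied, so nothing shorter exists. So d(Grace,Mona) = 2.

2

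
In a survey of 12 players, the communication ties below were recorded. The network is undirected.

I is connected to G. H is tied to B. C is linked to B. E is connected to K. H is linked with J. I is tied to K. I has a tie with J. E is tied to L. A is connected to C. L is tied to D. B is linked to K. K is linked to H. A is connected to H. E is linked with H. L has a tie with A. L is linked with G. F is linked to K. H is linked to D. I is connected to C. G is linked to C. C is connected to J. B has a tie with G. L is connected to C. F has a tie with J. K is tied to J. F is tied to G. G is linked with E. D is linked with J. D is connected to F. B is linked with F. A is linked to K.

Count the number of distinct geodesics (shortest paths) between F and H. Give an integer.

4

The shortest distance is 2. The length-2 paths are: F–D–H; F–J–H; F–K–H; F–B–H.
That gives 4 distinct shortest paths.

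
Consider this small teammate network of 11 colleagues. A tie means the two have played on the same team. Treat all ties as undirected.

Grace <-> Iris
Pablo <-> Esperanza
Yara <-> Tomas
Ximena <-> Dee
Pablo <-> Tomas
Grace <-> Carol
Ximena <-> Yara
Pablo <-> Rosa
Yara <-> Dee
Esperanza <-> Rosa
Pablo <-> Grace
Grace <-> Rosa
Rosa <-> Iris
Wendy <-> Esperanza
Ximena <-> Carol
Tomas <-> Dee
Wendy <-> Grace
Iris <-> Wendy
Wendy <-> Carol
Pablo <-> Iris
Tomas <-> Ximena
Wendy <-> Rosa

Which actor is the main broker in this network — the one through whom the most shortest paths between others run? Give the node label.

Unnormalized betweenness of each node: Carol:211/30, Dee:0, Esperanza:9/20, Grace:187/60, Iris:9/20, Pablo:409/30, Rosa:67/60, Tomas:67/6, Wendy:23/6, Ximena:31/5, Yara:0.
Pablo has the largest value, 409/30, making it the main broker — the node through which the most shortest paths run.

Pablo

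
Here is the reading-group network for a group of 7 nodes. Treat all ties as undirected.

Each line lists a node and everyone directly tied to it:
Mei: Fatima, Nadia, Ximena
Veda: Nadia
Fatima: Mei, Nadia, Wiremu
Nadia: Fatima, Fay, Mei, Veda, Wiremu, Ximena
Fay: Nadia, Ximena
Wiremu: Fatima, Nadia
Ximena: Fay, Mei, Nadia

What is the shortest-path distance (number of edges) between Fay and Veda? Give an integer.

2

One shortest route is Fay – Nadia – Veda, which uses 2 edges, and Fay and Veda are not directly tied, so nothing shorter exists. So d(Fay,Veda) = 2.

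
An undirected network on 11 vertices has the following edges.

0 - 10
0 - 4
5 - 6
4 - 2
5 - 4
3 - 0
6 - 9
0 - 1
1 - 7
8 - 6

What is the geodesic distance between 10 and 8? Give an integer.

5

One shortest route is 10 – 0 – 4 – 5 – 6 – 8, which uses 5 edges, and at distance 4 from 10 we only reach {6}, which does not include 8. So d(10,8) = 5.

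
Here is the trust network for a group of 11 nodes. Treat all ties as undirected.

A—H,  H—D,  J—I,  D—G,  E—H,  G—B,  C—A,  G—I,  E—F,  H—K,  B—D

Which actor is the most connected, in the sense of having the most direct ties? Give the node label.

H

Degrees — A:2, B:2, C:1, D:3, E:2, F:1, G:3, H:4, I:2, J:1, K:1.
The maximum is 4, attained only by H.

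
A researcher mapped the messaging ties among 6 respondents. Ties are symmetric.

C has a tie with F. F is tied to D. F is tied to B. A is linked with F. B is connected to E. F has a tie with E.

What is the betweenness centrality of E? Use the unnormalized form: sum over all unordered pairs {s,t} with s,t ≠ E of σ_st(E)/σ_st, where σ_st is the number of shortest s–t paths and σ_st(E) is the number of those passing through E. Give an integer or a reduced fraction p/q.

No shortest path between any pair of other nodes passes through E.
Summing the contributions gives betweenness(E) = 0.

0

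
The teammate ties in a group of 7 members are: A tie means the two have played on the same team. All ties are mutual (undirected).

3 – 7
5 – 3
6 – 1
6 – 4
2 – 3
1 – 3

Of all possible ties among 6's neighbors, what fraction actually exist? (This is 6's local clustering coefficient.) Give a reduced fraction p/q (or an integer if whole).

6's neighbors: 1 and 4 (k = 2).
Possible neighbor pairs: C(2,2) = 1. Edges among them: none → e = 0.
Clustering(6) = 0/1.

0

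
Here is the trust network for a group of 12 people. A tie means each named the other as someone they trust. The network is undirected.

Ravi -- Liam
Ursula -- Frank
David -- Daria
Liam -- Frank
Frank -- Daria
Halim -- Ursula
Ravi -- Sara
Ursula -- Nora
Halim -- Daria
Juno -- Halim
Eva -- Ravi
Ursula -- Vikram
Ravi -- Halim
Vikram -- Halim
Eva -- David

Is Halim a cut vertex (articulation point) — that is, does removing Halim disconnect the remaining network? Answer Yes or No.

Removing Halim leaves {Daria, David, Eva, Frank, Liam, Nora, Ravi, Sara, Ursula, and Vikram} with no path to {Juno}, so the network splits into 2 components. Halim is a cut vertex.

Yes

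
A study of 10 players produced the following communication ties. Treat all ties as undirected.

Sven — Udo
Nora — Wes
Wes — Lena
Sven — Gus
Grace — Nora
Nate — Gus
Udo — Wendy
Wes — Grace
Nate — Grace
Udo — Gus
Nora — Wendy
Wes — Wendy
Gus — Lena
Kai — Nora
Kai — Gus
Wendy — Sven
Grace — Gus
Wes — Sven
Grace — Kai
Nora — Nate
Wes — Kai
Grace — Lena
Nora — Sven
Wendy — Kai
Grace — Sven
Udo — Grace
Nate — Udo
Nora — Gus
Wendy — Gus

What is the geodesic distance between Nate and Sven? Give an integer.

2

One shortest route is Nate – Gus – Sven, which uses 2 edges, and Nate and Sven are not directly tied, so nothing shorter exists. So d(Nate,Sven) = 2.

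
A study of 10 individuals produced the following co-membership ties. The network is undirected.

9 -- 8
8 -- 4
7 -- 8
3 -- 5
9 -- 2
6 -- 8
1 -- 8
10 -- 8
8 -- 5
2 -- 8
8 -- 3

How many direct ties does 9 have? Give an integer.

9 is directly tied to 2 and 8. That is 2 neighbors, so the degree of 9 is 2.

2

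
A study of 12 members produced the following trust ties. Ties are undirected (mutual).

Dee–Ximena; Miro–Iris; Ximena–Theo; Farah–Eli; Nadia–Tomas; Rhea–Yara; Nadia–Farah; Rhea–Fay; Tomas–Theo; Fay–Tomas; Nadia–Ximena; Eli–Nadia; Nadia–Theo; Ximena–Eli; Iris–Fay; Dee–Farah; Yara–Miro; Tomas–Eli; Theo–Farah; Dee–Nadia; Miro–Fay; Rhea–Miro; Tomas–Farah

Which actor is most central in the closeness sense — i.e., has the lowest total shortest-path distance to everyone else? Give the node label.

Farness (sum of distances to all others) for each node — Dee:29, Eli:23, Farah:22, Fay:20, Iris:28, Miro:26, Nadia:21, Rhea:27, Theo:23, Tomas:18, Ximena:28, Yara:35.
The smallest farness is 18, for Tomas, so Tomas has the highest closeness.

Tomas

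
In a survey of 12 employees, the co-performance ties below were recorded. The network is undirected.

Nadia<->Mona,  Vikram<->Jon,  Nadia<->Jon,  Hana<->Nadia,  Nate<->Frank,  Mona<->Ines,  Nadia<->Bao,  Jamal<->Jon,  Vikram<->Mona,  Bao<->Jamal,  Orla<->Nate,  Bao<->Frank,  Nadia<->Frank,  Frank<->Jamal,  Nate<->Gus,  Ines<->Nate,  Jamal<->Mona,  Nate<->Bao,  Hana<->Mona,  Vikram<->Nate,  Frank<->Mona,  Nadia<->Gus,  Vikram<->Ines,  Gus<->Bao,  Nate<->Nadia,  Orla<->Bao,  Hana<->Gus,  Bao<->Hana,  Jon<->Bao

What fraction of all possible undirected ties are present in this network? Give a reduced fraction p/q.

29/66

There are 29 edges and 12 nodes, so the maximum possible is C(12,2) = 66.
Density = 29/66.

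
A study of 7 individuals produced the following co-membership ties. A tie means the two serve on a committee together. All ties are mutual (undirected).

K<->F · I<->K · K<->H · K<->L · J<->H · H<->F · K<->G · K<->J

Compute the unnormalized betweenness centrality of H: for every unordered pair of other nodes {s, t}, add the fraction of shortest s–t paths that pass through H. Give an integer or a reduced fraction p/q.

Pairs whose geodesics pass through H — J–F: 1/2.
All other pairs contribute 0.
Summing the contributions gives betweenness(H) = 1/2.

1/2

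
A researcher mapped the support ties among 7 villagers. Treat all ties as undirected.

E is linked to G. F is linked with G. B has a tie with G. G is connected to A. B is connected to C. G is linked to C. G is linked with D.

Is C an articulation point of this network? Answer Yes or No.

Even without C, every remaining node can still reach every other (the residual graph is connected), so C is not a cut vertex.

No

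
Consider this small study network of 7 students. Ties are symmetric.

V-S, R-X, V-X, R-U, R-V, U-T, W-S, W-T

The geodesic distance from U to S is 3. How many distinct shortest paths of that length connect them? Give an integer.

The shortest distance is 3. The length-3 paths are: U–R–V–S; U–T–W–S.
That gives 2 distinct shortest paths.

2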